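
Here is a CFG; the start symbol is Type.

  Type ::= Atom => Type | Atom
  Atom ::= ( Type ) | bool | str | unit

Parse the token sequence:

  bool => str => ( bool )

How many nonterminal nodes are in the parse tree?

[Type [Atom bool] => [Type [Atom str] => [Type [Atom ( [Type [Atom bool]] )]]]]

8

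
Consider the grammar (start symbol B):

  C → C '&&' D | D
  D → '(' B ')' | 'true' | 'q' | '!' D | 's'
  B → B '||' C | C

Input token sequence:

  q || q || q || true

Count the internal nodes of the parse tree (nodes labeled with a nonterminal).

12

[B [B [B [B [C [D q]]] || [C [D q]]] || [C [D q]]] || [C [D true]]]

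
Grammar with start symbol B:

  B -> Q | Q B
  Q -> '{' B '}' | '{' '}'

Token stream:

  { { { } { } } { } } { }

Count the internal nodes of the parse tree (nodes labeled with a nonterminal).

[B [Q { [B [Q { [B [Q { }] [B [Q { }]]] }] [B [Q { }]]] }] [B [Q { }]]]

12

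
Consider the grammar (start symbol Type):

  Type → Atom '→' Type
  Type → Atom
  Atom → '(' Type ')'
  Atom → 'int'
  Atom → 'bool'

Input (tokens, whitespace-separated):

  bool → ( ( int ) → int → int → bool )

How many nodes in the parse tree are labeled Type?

[Type [Atom bool] → [Type [Atom ( [Type [Atom ( [Type [Atom int]] )] → [Type [Atom int] → [Type [Atom int] → [Type [Atom bool]]]]] )]]]

7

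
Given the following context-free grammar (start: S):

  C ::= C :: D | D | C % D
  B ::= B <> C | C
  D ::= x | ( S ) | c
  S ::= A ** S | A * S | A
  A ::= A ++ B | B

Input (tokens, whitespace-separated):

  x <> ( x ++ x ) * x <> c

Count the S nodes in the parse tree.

[S [A [B [B [C [D x]]] <> [C [D ( [S [A [A [B [C [D x]]]] ++ [B [C [D x]]]]] )]]]] * [S [A [B [B [C [D x]]] <> [C [D c]]]]]]

3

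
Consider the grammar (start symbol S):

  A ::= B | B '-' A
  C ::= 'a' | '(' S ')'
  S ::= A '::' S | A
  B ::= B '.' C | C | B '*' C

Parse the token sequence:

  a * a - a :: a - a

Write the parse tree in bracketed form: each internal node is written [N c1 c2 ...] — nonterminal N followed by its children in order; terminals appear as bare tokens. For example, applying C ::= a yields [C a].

S
A :: S
B - A :: S
B * C - A :: S
C * C - A :: S
a * C - A :: S
a * a - A :: S
a * a - B :: S
a * a - C :: S
a * a - a :: S
a * a - a :: A
a * a - a :: B - A
a * a - a :: C - A
a * a - a :: a - A
a * a - a :: a - B
a * a - a :: a - C
a * a - a :: a - a

[S [A [B [B [C a]] * [C a]] - [A [B [C a]]]] :: [S [A [B [C a]] - [A [B [C a]]]]]]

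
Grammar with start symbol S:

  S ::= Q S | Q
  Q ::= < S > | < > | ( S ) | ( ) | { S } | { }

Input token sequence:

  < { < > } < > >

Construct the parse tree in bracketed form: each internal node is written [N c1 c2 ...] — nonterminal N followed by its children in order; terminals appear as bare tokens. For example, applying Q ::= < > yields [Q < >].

[S [Q < [S [Q { [S [Q < >]] }] [S [Q < >]]] >]]

S
Q
< S >
< Q S >
< { S } S >
< { Q } S >
< { < > } S >
< { < > } Q >
< { < > } < > >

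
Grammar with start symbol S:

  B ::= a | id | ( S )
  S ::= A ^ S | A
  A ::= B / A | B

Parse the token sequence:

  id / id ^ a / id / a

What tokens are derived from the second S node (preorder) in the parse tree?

a / id / a

[S [A [B id] / [A [B id]]] ^ [S [A [B a] / [A [B id] / [A [B a]]]]]]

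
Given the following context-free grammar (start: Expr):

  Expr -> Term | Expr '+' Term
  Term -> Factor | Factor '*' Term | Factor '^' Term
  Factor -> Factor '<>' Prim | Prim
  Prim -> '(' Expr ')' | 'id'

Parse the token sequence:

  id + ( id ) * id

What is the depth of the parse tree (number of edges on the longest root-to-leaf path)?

8

[Expr [Expr [Term [Factor [Prim id]]]] + [Term [Factor [Prim ( [Expr [Term [Factor [Prim id]]]] )]] * [Term [Factor [Prim id]]]]]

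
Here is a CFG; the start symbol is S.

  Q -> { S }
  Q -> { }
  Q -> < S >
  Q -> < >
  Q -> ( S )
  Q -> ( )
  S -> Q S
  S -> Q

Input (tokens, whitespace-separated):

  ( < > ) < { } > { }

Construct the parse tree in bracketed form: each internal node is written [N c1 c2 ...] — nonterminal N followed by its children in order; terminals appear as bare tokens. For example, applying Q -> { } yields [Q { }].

S
Q S
( S ) S
( Q ) S
( < > ) S
( < > ) Q S
( < > ) < S > S
( < > ) < Q > S
( < > ) < { } > S
( < > ) < { } > Q
( < > ) < { } > { }

[S [Q ( [S [Q < >]] )] [S [Q < [S [Q { }]] >] [S [Q { }]]]]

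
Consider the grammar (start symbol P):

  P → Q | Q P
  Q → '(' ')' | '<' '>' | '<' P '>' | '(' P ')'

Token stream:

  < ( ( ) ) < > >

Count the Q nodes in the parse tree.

[P [Q < [P [Q ( [P [Q ( )]] )] [P [Q < >]]] >]]

4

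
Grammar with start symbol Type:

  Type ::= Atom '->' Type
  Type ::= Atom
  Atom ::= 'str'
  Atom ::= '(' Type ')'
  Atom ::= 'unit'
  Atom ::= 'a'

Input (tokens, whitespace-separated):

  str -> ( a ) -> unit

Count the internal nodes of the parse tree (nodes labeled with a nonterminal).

[Type [Atom str] -> [Type [Atom ( [Type [Atom a]] )] -> [Type [Atom unit]]]]

8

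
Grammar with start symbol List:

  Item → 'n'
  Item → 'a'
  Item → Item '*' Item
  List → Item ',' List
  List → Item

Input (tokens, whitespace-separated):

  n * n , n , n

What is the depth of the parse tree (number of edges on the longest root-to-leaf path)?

4

[List [Item [Item n] * [Item n]] , [List [Item n] , [List [Item n]]]]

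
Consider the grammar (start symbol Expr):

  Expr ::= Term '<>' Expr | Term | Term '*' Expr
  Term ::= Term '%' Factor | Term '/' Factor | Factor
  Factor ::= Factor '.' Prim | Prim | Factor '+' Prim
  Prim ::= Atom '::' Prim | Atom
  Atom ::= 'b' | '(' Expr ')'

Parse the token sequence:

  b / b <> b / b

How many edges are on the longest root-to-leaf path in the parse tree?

7

[Expr [Term [Term [Factor [Prim [Atom b]]]] / [Factor [Prim [Atom b]]]] <> [Expr [Term [Term [Factor [Prim [Atom b]]]] / [Factor [Prim [Atom b]]]]]]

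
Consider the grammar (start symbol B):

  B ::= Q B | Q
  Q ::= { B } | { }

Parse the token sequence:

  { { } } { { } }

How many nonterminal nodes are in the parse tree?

[B [Q { [B [Q { }]] }] [B [Q { [B [Q { }]] }]]]

8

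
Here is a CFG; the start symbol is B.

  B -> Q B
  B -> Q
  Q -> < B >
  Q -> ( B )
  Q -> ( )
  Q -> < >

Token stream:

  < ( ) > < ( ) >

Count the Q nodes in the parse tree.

[B [Q < [B [Q ( )]] >] [B [Q < [B [Q ( )]] >]]]

4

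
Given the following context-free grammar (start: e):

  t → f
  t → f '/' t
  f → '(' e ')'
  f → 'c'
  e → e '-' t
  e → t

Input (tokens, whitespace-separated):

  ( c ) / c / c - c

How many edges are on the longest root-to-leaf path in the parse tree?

7

[e [e [t [f ( [e [t [f c]]] )] / [t [f c] / [t [f c]]]]] - [t [f c]]]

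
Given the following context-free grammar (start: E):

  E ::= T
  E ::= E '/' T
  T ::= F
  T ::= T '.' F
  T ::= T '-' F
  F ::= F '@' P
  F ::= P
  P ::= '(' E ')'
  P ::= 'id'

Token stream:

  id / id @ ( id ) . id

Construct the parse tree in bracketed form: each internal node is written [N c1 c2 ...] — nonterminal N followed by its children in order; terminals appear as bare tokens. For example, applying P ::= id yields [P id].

E
E / T
T / T
F / T
P / T
id / T
id / T . F
id / F . F
id / F @ P . F
id / P @ P . F
id / id @ P . F
id / id @ ( E ) . F
id / id @ ( T ) . F
id / id @ ( F ) . F
id / id @ ( P ) . F
id / id @ ( id ) . F
id / id @ ( id ) . P
id / id @ ( id ) . id

[E [E [T [F [P id]]]] / [T [T [F [F [P id]] @ [P ( [E [T [F [P id]]]] )]]] . [F [P id]]]]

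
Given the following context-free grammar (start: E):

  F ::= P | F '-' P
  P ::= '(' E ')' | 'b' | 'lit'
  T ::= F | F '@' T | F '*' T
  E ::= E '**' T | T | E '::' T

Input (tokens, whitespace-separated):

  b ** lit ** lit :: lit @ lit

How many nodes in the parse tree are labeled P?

[E [E [E [E [T [F [P b]]]] ** [T [F [P lit]]]] ** [T [F [P lit]]]] :: [T [F [P lit]] @ [T [F [P lit]]]]]

5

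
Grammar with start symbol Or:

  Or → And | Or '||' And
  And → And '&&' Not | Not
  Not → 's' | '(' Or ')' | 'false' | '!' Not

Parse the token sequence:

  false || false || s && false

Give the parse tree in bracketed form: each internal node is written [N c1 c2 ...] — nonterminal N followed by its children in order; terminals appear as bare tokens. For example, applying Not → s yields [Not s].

[Or [Or [Or [And [Not false]]] || [And [Not false]]] || [And [And [Not s]] && [Not false]]]

Or
Or || And
Or || And || And
And || And || And
Not || And || And
false || And || And
false || Not || And
false || false || And
false || false || And && Not
false || false || Not && Not
false || false || s && Not
false || false || s && false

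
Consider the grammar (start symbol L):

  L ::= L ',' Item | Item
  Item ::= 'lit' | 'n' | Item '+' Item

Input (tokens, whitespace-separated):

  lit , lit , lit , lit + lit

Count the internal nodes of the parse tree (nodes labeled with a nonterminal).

[L [L [L [L [Item lit]] , [Item lit]] , [Item lit]] , [Item [Item lit] + [Item lit]]]

10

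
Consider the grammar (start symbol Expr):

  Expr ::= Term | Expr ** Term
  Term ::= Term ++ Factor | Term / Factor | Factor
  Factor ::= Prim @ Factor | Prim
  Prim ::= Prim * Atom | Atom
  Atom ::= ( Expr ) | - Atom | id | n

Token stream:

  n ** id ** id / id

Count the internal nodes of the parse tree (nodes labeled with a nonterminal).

19

[Expr [Expr [Expr [Term [Factor [Prim [Atom n]]]]] ** [Term [Factor [Prim [Atom id]]]]] ** [Term [Term [Factor [Prim [Atom id]]]] / [Factor [Prim [Atom id]]]]]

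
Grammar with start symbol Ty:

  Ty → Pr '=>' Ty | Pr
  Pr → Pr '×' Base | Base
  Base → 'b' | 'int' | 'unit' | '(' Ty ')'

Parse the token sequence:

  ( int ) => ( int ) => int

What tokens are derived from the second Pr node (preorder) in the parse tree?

int

[Ty [Pr [Base ( [Ty [Pr [Base int]]] )]] => [Ty [Pr [Base ( [Ty [Pr [Base int]]] )]] => [Ty [Pr [Base int]]]]]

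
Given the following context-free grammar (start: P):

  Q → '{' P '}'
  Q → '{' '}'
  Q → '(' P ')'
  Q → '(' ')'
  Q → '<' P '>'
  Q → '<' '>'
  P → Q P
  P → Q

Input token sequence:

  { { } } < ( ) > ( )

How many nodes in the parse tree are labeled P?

5

[P [Q { [P [Q { }]] }] [P [Q < [P [Q ( )]] >] [P [Q ( )]]]]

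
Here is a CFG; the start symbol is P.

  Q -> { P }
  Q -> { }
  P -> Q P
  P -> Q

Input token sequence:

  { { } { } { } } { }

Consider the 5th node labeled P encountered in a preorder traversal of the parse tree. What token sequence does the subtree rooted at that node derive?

[P [Q { [P [Q { }] [P [Q { }] [P [Q { }]]]] }] [P [Q { }]]]

{ }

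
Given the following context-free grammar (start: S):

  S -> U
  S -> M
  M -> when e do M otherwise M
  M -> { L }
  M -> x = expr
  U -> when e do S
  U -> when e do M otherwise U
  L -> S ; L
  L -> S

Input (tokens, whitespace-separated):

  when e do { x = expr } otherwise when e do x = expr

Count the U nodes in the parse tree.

[S [U when e do [M { [L [S [M x = expr]]] }] otherwise [U when e do [S [M x = expr]]]]]

2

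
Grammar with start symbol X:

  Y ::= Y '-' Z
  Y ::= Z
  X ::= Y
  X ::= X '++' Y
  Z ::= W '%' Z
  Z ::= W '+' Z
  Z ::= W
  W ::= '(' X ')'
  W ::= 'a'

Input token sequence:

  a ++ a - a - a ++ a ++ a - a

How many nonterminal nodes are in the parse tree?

[X [X [X [X [Y [Z [W a]]]] ++ [Y [Y [Y [Z [W a]]] - [Z [W a]]] - [Z [W a]]]] ++ [Y [Z [W a]]]] ++ [Y [Y [Z [W a]]] - [Z [W a]]]]

25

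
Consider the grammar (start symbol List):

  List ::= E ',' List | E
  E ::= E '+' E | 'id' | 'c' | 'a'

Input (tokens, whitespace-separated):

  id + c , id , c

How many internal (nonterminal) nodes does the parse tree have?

8

[List [E [E id] + [E c]] , [List [E id] , [List [E c]]]]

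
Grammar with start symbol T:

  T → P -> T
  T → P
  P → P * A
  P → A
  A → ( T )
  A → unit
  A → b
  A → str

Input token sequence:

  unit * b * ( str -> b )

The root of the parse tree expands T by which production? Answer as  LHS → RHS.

[T [P [P [P [A unit]] * [A b]] * [A ( [T [P [A str]] -> [T [P [A b]]]] )]]]

T → P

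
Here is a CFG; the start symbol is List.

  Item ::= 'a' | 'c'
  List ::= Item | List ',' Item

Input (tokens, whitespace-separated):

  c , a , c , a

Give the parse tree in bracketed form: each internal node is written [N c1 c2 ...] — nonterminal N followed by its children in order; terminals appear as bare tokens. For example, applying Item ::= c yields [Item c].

[List [List [List [List [Item c]] , [Item a]] , [Item c]] , [Item a]]

List
List , Item
List , Item , Item
List , Item , Item , Item
Item , Item , Item , Item
c , Item , Item , Item
c , a , Item , Item
c , a , c , Item
c , a , c , a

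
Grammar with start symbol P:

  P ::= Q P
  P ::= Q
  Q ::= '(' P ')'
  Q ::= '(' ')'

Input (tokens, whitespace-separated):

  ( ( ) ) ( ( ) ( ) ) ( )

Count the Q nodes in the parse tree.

[P [Q ( [P [Q ( )]] )] [P [Q ( [P [Q ( )] [P [Q ( )]]] )] [P [Q ( )]]]]

6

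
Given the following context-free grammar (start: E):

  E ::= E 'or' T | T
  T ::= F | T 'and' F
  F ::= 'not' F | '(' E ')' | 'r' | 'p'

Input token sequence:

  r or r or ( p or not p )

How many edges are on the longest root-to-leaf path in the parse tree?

[E [E [E [T [F r]]] or [T [F r]]] or [T [F ( [E [E [T [F p]]] or [T [F not [F p]]]] )]]]

7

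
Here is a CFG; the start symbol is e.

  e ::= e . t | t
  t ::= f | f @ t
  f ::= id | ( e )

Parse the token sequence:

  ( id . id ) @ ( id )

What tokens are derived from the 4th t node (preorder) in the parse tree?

[e [t [f ( [e [e [t [f id]]] . [t [f id]]] )] @ [t [f ( [e [t [f id]]] )]]]]

( id )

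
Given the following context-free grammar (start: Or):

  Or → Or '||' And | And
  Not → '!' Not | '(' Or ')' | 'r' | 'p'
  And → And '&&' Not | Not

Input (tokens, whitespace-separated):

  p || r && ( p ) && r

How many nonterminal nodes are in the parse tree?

[Or [Or [And [Not p]]] || [And [And [And [Not r]] && [Not ( [Or [And [Not p]]] )]] && [Not r]]]

13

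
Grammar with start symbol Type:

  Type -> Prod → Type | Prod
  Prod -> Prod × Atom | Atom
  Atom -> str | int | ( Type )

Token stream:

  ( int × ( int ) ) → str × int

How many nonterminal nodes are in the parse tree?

[Type [Prod [Atom ( [Type [Prod [Prod [Atom int]] × [Atom ( [Type [Prod [Atom int]]] )]]] )]] → [Type [Prod [Prod [Atom str]] × [Atom int]]]]

16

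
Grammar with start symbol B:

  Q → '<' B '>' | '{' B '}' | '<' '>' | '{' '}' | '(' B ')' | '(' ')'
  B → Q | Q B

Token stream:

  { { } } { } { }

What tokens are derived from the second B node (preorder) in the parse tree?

[B [Q { [B [Q { }]] }] [B [Q { }] [B [Q { }]]]]

{ }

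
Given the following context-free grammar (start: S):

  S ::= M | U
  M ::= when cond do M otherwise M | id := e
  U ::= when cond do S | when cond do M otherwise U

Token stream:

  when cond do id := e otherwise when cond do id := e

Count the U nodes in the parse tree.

2

[S [U when cond do [M id := e] otherwise [U when cond do [S [M id := e]]]]]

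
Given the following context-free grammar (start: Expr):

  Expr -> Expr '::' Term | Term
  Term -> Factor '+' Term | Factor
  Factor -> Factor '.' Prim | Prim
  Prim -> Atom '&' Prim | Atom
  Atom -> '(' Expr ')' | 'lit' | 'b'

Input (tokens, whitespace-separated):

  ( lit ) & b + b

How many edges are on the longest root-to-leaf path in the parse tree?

10

[Expr [Term [Factor [Prim [Atom ( [Expr [Term [Factor [Prim [Atom lit]]]]] )] & [Prim [Atom b]]]] + [Term [Factor [Prim [Atom b]]]]]]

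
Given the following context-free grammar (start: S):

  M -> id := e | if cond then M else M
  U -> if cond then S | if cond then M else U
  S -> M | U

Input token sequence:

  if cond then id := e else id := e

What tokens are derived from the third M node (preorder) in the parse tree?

id := e

[S [M if cond then [M id := e] else [M id := e]]]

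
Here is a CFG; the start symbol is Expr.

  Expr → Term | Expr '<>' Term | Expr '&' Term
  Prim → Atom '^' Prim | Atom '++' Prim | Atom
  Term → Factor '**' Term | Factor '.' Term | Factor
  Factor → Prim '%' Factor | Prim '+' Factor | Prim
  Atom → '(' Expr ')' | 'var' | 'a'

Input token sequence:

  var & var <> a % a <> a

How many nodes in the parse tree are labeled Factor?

[Expr [Expr [Expr [Expr [Term [Factor [Prim [Atom var]]]]] & [Term [Factor [Prim [Atom var]]]]] <> [Term [Factor [Prim [Atom a]] % [Factor [Prim [Atom a]]]]]] <> [Term [Factor [Prim [Atom a]]]]]

5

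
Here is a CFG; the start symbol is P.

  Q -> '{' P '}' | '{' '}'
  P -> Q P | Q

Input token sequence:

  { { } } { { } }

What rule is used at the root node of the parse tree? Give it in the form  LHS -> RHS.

P -> Q P

[P [Q { [P [Q { }]] }] [P [Q { [P [Q { }]] }]]]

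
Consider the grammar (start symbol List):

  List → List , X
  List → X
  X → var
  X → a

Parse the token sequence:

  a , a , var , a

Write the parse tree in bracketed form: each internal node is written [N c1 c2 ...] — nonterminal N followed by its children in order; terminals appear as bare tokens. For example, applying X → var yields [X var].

List
List , X
List , X , X
List , X , X , X
X , X , X , X
a , X , X , X
a , a , X , X
a , a , var , X
a , a , var , a

[List [List [List [List [X a]] , [X a]] , [X var]] , [X a]]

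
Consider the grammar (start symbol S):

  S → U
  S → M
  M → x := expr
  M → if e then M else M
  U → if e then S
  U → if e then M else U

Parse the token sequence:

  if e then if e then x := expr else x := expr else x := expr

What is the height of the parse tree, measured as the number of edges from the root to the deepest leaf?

4

[S [M if e then [M if e then [M x := expr] else [M x := expr]] else [M x := expr]]]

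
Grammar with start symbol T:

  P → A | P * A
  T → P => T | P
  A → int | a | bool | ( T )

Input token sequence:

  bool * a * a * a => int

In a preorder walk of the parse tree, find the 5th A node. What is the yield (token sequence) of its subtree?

int

[T [P [P [P [P [A bool]] * [A a]] * [A a]] * [A a]] => [T [P [A int]]]]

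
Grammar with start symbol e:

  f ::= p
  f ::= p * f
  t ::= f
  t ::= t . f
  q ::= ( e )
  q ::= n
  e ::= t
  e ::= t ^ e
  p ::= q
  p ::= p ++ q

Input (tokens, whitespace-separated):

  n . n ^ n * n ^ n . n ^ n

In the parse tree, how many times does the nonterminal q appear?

7

[e [t [t [f [p [q n]]]] . [f [p [q n]]]] ^ [e [t [f [p [q n]] * [f [p [q n]]]]] ^ [e [t [t [f [p [q n]]]] . [f [p [q n]]]] ^ [e [t [f [p [q n]]]]]]]]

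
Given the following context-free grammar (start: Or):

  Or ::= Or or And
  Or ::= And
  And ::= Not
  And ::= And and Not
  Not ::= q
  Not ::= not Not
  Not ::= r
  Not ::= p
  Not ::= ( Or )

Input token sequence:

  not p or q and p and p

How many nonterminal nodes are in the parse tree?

[Or [Or [And [Not not [Not p]]]] or [And [And [And [Not q]] and [Not p]] and [Not p]]]

11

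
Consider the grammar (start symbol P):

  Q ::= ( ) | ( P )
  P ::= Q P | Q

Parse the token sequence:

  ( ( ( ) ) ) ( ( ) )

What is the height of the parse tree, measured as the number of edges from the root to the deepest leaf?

[P [Q ( [P [Q ( [P [Q ( )]] )]] )] [P [Q ( [P [Q ( )]] )]]]

6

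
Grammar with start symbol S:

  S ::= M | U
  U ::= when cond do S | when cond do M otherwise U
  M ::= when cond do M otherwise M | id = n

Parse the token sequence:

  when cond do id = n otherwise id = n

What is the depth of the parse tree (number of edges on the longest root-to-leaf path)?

3

[S [M when cond do [M id = n] otherwise [M id = n]]]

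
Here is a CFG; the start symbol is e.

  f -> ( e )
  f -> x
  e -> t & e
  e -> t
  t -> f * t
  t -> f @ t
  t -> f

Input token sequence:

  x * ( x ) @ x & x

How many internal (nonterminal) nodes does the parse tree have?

13

[e [t [f x] * [t [f ( [e [t [f x]]] )] @ [t [f x]]]] & [e [t [f x]]]]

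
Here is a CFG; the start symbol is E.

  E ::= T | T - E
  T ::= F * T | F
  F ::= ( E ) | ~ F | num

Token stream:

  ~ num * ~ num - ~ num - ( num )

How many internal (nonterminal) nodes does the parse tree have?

17

[E [T [F ~ [F num]] * [T [F ~ [F num]]]] - [E [T [F ~ [F num]]] - [E [T [F ( [E [T [F num]]] )]]]]]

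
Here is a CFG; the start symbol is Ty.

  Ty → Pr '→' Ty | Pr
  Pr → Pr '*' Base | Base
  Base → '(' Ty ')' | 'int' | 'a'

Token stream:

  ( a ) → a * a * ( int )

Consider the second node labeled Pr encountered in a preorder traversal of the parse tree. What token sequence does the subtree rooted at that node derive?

[Ty [Pr [Base ( [Ty [Pr [Base a]]] )]] → [Ty [Pr [Pr [Pr [Base a]] * [Base a]] * [Base ( [Ty [Pr [Base int]]] )]]]]

a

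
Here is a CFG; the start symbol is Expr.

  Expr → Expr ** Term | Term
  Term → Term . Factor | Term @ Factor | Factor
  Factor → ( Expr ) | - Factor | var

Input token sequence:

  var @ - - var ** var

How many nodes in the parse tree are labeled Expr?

2

[Expr [Expr [Term [Term [Factor var]] @ [Factor - [Factor - [Factor var]]]]] ** [Term [Factor var]]]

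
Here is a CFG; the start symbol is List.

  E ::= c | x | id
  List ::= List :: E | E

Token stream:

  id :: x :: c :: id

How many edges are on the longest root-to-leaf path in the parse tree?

5

[List [List [List [List [E id]] :: [E x]] :: [E c]] :: [E id]]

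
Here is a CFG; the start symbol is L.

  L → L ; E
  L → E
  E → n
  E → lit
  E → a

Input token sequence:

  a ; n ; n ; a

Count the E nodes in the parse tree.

[L [L [L [L [E a]] ; [E n]] ; [E n]] ; [E a]]

4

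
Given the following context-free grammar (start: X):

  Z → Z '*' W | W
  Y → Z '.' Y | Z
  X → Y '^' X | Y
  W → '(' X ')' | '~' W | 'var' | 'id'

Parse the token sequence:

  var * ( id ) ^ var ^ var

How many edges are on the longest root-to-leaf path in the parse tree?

[X [Y [Z [Z [W var]] * [W ( [X [Y [Z [W id]]]] )]]] ^ [X [Y [Z [W var]]] ^ [X [Y [Z [W var]]]]]]

8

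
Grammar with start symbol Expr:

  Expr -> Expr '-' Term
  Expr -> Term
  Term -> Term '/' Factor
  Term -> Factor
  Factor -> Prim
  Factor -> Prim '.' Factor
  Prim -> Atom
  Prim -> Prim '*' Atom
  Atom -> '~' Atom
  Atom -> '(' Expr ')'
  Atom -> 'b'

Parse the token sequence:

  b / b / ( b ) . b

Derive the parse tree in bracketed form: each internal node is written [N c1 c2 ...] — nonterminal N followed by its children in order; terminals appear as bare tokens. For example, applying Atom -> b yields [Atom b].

[Expr [Term [Term [Term [Factor [Prim [Atom b]]]] / [Factor [Prim [Atom b]]]] / [Factor [Prim [Atom ( [Expr [Term [Factor [Prim [Atom b]]]]] )]] . [Factor [Prim [Atom b]]]]]]

Expr
Term
Term / Factor
Term / Factor / Factor
Factor / Factor / Factor
Prim / Factor / Factor
Atom / Factor / Factor
b / Factor / Factor
b / Prim / Factor
b / Atom / Factor
b / b / Factor
b / b / Prim . Factor
b / b / Atom . Factor
b / b / ( Expr ) . Factor
b / b / ( Term ) . Factor
b / b / ( Factor ) . Factor
b / b / ( Prim ) . Factor
b / b / ( Atom ) . Factor
b / b / ( b ) . Factor
b / b / ( b ) . Prim
b / b / ( b ) . Atom
b / b / ( b ) . b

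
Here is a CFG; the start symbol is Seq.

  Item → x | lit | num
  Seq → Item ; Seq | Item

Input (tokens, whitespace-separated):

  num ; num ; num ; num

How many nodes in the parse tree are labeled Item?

4

[Seq [Item num] ; [Seq [Item num] ; [Seq [Item num] ; [Seq [Item num]]]]]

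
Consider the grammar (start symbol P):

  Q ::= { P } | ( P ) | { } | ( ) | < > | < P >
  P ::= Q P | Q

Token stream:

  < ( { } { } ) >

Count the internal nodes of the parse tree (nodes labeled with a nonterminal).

[P [Q < [P [Q ( [P [Q { }] [P [Q { }]]] )]] >]]

8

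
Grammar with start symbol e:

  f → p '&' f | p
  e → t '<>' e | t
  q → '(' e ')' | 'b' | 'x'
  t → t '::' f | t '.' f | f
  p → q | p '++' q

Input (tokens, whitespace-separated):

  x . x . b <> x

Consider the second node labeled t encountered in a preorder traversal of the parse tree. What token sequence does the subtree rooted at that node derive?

[e [t [t [t [f [p [q x]]]] . [f [p [q x]]]] . [f [p [q b]]]] <> [e [t [f [p [q x]]]]]]

x . x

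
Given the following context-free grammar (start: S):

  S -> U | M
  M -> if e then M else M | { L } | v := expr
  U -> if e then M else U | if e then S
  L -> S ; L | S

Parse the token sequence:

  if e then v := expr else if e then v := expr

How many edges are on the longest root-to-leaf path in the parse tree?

5

[S [U if e then [M v := expr] else [U if e then [S [M v := expr]]]]]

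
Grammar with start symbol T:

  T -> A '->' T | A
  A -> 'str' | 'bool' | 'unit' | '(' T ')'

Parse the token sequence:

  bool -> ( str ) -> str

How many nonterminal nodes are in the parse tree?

8

[T [A bool] -> [T [A ( [T [A str]] )] -> [T [A str]]]]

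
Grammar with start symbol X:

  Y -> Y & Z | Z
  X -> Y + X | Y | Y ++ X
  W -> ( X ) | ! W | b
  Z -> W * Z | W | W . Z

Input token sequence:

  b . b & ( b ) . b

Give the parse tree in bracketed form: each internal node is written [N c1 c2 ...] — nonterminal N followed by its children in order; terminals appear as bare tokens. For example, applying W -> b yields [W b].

[X [Y [Y [Z [W b] . [Z [W b]]]] & [Z [W ( [X [Y [Z [W b]]]] )] . [Z [W b]]]]]

X
Y
Y & Z
Z & Z
W . Z & Z
b . Z & Z
b . W & Z
b . b & Z
b . b & W . Z
b . b & ( X ) . Z
b . b & ( Y ) . Z
b . b & ( Z ) . Z
b . b & ( W ) . Z
b . b & ( b ) . Z
b . b & ( b ) . W
b . b & ( b ) . b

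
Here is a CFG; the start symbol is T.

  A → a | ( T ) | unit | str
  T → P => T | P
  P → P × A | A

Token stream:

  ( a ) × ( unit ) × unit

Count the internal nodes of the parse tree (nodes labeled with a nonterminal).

13

[T [P [P [P [A ( [T [P [A a]]] )]] × [A ( [T [P [A unit]]] )]] × [A unit]]]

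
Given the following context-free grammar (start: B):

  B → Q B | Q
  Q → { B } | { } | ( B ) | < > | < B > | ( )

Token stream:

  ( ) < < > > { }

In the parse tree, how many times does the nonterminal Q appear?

4

[B [Q ( )] [B [Q < [B [Q < >]] >] [B [Q { }]]]]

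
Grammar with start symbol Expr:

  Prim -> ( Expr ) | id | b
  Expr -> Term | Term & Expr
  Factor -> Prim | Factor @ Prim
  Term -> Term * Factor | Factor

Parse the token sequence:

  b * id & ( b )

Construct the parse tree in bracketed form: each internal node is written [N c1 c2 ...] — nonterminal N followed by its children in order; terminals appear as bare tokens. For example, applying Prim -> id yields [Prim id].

Expr
Term & Expr
Term * Factor & Expr
Factor * Factor & Expr
Prim * Factor & Expr
b * Factor & Expr
b * Prim & Expr
b * id & Expr
b * id & Term
b * id & Factor
b * id & Prim
b * id & ( Expr )
b * id & ( Term )
b * id & ( Factor )
b * id & ( Prim )
b * id & ( b )

[Expr [Term [Term [Factor [Prim b]]] * [Factor [Prim id]]] & [Expr [Term [Factor [Prim ( [Expr [Term [Factor [Prim b]]]] )]]]]]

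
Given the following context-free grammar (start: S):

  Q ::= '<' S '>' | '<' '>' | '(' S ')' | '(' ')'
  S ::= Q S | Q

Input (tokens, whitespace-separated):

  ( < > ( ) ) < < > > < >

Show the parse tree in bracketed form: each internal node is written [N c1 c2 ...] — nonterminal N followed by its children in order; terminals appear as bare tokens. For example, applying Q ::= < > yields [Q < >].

S
Q S
( S ) S
( Q S ) S
( < > S ) S
( < > Q ) S
( < > ( ) ) S
( < > ( ) ) Q S
( < > ( ) ) < S > S
( < > ( ) ) < Q > S
( < > ( ) ) < < > > S
( < > ( ) ) < < > > Q
( < > ( ) ) < < > > < >

[S [Q ( [S [Q < >] [S [Q ( )]]] )] [S [Q < [S [Q < >]] >] [S [Q < >]]]]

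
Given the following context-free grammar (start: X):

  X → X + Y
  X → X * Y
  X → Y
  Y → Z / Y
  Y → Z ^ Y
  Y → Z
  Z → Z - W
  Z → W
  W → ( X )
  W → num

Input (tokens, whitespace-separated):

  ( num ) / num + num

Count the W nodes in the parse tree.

4

[X [X [Y [Z [W ( [X [Y [Z [W num]]]] )]] / [Y [Z [W num]]]]] + [Y [Z [W num]]]]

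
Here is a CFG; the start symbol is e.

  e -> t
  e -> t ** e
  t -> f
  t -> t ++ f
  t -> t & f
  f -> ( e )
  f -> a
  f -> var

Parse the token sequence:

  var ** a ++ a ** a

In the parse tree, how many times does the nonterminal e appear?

[e [t [f var]] ** [e [t [t [f a]] ++ [f a]] ** [e [t [f a]]]]]

3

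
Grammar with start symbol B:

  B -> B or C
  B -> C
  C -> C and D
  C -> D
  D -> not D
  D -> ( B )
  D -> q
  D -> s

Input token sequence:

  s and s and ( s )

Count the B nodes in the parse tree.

[B [C [C [C [D s]] and [D s]] and [D ( [B [C [D s]]] )]]]

2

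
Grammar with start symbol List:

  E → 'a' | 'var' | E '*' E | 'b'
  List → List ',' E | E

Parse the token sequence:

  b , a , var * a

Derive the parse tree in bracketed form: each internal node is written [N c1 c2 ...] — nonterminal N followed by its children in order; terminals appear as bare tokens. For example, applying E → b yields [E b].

[List [List [List [E b]] , [E a]] , [E [E var] * [E a]]]

List
List , E
List , E , E
E , E , E
b , E , E
b , a , E
b , a , E * E
b , a , var * E
b , a , var * a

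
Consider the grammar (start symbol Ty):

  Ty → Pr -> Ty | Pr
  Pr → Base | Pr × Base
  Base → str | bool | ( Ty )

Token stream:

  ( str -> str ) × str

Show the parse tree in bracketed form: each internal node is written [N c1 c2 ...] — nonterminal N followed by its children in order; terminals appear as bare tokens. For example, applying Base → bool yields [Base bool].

[Ty [Pr [Pr [Base ( [Ty [Pr [Base str]] -> [Ty [Pr [Base str]]]] )]] × [Base str]]]

Ty
Pr
Pr × Base
Base × Base
( Ty ) × Base
( Pr -> Ty ) × Base
( Base -> Ty ) × Base
( str -> Ty ) × Base
( str -> Pr ) × Base
( str -> Base ) × Base
( str -> str ) × Base
( str -> str ) × str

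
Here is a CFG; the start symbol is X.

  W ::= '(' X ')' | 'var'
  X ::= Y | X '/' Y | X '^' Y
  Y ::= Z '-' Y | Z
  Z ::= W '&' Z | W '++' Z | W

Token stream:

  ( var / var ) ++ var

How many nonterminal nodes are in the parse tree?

14

[X [Y [Z [W ( [X [X [Y [Z [W var]]]] / [Y [Z [W var]]]] )] ++ [Z [W var]]]]]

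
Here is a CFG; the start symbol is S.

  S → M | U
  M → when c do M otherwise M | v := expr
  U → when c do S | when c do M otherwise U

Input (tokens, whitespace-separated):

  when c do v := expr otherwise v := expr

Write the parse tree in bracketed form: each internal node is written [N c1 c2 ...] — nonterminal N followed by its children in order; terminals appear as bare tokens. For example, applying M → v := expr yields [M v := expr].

[S [M when c do [M v := expr] otherwise [M v := expr]]]

S
M
when c do M otherwise M
when c do v := expr otherwise M
when c do v := expr otherwise v := expr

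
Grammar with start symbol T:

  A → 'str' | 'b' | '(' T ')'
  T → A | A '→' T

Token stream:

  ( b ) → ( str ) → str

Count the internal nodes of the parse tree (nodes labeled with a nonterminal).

10

[T [A ( [T [A b]] )] → [T [A ( [T [A str]] )] → [T [A str]]]]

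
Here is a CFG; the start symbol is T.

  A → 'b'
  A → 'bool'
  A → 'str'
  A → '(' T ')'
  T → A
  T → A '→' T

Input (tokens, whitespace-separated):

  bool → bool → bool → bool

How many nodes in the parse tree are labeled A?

[T [A bool] → [T [A bool] → [T [A bool] → [T [A bool]]]]]

4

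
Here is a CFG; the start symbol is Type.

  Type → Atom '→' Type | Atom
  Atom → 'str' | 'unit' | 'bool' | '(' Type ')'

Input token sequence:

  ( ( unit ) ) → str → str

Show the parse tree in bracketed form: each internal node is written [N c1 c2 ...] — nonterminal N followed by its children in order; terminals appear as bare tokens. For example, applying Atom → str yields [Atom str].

Type
Atom → Type
( Type ) → Type
( Atom ) → Type
( ( Type ) ) → Type
( ( Atom ) ) → Type
( ( unit ) ) → Type
( ( unit ) ) → Atom → Type
( ( unit ) ) → str → Type
( ( unit ) ) → str → Atom
( ( unit ) ) → str → str

[Type [Atom ( [Type [Atom ( [Type [Atom unit]] )]] )] → [Type [Atom str] → [Type [Atom str]]]]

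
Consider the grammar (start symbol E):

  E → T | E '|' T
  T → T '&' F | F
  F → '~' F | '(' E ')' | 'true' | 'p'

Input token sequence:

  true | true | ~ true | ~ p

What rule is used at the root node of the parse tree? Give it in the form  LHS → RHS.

E → E '|' T

[E [E [E [E [T [F true]]] | [T [F true]]] | [T [F ~ [F true]]]] | [T [F ~ [F p]]]]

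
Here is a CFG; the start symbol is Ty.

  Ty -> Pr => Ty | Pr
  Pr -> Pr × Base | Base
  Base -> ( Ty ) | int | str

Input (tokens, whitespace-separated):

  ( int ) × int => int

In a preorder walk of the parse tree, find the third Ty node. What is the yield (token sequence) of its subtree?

[Ty [Pr [Pr [Base ( [Ty [Pr [Base int]]] )]] × [Base int]] => [Ty [Pr [Base int]]]]

int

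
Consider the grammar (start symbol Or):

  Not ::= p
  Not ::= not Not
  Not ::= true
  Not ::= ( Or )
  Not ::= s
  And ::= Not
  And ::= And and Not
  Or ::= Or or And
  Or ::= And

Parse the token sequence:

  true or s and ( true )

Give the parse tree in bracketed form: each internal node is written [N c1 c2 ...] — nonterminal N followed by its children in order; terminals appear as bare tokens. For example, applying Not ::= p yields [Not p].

Or
Or or And
And or And
Not or And
true or And
true or And and Not
true or Not and Not
true or s and Not
true or s and ( Or )
true or s and ( And )
true or s and ( Not )
true or s and ( true )

[Or [Or [And [Not true]]] or [And [And [Not s]] and [Not ( [Or [And [Not true]]] )]]]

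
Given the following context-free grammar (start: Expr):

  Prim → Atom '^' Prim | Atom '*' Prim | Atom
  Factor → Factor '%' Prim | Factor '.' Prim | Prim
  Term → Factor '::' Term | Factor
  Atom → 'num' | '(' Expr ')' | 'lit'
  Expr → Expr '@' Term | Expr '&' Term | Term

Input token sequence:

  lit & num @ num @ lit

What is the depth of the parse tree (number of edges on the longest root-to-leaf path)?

[Expr [Expr [Expr [Expr [Term [Factor [Prim [Atom lit]]]]] & [Term [Factor [Prim [Atom num]]]]] @ [Term [Factor [Prim [Atom num]]]]] @ [Term [Factor [Prim [Atom lit]]]]]

8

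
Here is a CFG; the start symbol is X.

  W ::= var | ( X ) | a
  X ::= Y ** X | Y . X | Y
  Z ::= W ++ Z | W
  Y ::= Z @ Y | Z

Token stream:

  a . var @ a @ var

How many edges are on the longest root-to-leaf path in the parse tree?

7

[X [Y [Z [W a]]] . [X [Y [Z [W var]] @ [Y [Z [W a]] @ [Y [Z [W var]]]]]]]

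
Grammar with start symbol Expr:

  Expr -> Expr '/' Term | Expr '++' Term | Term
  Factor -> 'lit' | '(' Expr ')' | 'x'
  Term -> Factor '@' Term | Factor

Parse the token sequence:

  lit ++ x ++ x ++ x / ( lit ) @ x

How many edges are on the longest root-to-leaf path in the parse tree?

7

[Expr [Expr [Expr [Expr [Expr [Term [Factor lit]]] ++ [Term [Factor x]]] ++ [Term [Factor x]]] ++ [Term [Factor x]]] / [Term [Factor ( [Expr [Term [Factor lit]]] )] @ [Term [Factor x]]]]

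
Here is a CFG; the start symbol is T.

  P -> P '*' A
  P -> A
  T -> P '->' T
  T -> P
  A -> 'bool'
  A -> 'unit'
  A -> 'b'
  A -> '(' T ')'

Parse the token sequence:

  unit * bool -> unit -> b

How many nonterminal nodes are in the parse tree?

[T [P [P [A unit]] * [A bool]] -> [T [P [A unit]] -> [T [P [A b]]]]]

11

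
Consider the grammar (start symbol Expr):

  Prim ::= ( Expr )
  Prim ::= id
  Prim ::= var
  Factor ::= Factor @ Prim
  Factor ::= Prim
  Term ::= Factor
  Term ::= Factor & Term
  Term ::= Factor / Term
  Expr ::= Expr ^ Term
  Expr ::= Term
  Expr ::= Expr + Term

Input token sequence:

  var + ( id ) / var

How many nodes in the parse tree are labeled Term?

[Expr [Expr [Term [Factor [Prim var]]]] + [Term [Factor [Prim ( [Expr [Term [Factor [Prim id]]]] )]] / [Term [Factor [Prim var]]]]]

4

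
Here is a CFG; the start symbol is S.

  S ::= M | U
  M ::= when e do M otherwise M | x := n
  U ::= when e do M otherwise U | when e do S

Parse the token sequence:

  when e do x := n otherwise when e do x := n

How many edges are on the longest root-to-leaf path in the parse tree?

5

[S [U when e do [M x := n] otherwise [U when e do [S [M x := n]]]]]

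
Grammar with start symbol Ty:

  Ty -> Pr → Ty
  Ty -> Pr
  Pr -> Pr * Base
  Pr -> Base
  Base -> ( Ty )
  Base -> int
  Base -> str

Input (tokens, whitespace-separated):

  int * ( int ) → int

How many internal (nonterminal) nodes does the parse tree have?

[Ty [Pr [Pr [Base int]] * [Base ( [Ty [Pr [Base int]]] )]] → [Ty [Pr [Base int]]]]

11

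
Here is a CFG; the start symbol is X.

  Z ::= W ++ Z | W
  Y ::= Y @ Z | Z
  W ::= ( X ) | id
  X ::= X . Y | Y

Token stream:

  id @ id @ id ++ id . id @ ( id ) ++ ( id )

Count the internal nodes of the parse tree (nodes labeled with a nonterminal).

[X [X [Y [Y [Y [Z [W id]]] @ [Z [W id]]] @ [Z [W id] ++ [Z [W id]]]]] . [Y [Y [Z [W id]]] @ [Z [W ( [X [Y [Z [W id]]]] )] ++ [Z [W ( [X [Y [Z [W id]]]] )]]]]]

29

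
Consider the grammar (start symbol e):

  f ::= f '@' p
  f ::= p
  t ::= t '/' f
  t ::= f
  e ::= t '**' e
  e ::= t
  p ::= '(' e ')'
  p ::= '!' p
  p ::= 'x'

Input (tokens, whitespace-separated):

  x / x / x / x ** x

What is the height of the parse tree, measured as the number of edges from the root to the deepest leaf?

7

[e [t [t [t [t [f [p x]]] / [f [p x]]] / [f [p x]]] / [f [p x]]] ** [e [t [f [p x]]]]]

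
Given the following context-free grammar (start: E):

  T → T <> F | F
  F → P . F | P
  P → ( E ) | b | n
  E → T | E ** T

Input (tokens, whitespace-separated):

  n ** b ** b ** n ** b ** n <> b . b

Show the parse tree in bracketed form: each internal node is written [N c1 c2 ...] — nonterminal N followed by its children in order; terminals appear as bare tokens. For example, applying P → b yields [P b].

[E [E [E [E [E [E [T [F [P n]]]] ** [T [F [P b]]]] ** [T [F [P b]]]] ** [T [F [P n]]]] ** [T [F [P b]]]] ** [T [T [F [P n]]] <> [F [P b] . [F [P b]]]]]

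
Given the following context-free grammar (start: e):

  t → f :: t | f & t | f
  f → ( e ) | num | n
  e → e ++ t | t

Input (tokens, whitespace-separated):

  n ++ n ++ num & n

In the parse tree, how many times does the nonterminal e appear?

3

[e [e [e [t [f n]]] ++ [t [f n]]] ++ [t [f num] & [t [f n]]]]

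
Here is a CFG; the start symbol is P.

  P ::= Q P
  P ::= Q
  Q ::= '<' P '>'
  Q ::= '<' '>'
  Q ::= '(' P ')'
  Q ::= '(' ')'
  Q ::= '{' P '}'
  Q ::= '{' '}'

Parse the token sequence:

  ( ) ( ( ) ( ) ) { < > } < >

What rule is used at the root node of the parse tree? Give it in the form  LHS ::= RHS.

P ::= Q P

[P [Q ( )] [P [Q ( [P [Q ( )] [P [Q ( )]]] )] [P [Q { [P [Q < >]] }] [P [Q < >]]]]]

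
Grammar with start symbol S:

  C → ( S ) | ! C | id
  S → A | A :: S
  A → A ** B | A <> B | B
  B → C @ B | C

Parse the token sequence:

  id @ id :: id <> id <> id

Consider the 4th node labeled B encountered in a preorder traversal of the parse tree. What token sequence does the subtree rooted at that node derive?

id

[S [A [B [C id] @ [B [C id]]]] :: [S [A [A [A [B [C id]]] <> [B [C id]]] <> [B [C id]]]]]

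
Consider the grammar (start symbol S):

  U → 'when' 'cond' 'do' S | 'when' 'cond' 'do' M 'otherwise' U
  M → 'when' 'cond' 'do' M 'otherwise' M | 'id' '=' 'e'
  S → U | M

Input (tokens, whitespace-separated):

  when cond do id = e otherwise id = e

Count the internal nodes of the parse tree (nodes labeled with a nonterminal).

4

[S [M when cond do [M id = e] otherwise [M id = e]]]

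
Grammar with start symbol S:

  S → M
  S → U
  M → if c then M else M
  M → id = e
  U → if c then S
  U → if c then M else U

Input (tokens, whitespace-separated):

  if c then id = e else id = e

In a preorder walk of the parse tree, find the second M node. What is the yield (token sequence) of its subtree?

id = e

[S [M if c then [M id = e] else [M id = e]]]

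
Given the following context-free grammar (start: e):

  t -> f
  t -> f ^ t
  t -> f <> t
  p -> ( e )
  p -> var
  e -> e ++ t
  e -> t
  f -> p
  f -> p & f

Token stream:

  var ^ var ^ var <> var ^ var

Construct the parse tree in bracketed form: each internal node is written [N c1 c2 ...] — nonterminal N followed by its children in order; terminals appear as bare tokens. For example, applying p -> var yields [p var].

e
t
f ^ t
p ^ t
var ^ t
var ^ f ^ t
var ^ p ^ t
var ^ var ^ t
var ^ var ^ f <> t
var ^ var ^ p <> t
var ^ var ^ var <> t
var ^ var ^ var <> f ^ t
var ^ var ^ var <> p ^ t
var ^ var ^ var <> var ^ t
var ^ var ^ var <> var ^ f
var ^ var ^ var <> var ^ p
var ^ var ^ var <> var ^ var

[e [t [f [p var]] ^ [t [f [p var]] ^ [t [f [p var]] <> [t [f [p var]] ^ [t [f [p var]]]]]]]]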